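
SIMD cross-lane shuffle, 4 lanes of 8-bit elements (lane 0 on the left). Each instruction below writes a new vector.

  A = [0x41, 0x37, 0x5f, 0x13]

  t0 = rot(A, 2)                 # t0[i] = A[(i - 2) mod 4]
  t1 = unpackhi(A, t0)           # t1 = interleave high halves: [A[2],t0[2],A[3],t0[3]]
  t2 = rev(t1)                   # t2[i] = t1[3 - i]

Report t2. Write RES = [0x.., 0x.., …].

t0 = [0x5f, 0x13, 0x41, 0x37]
t1 = [0x5f, 0x41, 0x13, 0x37]
t2 = [0x37, 0x13, 0x41, 0x5f]

RES = [0x37, 0x13, 0x41, 0x5f]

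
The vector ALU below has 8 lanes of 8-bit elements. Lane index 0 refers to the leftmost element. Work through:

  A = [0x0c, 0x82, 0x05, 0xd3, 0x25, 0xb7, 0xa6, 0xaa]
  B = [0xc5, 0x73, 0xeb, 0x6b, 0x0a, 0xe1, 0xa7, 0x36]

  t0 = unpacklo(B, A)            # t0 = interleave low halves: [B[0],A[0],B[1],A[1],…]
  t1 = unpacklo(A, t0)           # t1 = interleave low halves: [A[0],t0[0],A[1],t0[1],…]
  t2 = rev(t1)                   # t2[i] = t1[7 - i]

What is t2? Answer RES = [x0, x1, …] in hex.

→ t0 |c5|0c|73|82|eb|05|6b|d3|
→ t1 |0c|c5|82|0c|05|73|d3|82|
→ t2 |82|d3|73|05|0c|82|c5|0c|

RES = [ 0x82  0xd3  0x73  0x05  0x0c  0x82  0xc5  0x0c ]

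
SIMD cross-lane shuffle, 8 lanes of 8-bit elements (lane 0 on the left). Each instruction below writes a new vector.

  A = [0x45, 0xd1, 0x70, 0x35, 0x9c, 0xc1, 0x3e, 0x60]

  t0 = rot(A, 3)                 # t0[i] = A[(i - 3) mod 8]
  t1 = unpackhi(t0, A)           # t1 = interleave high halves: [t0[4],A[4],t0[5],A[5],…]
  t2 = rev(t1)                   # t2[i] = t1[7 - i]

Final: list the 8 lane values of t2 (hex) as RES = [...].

RES = [0x60, 0x9c, 0x3e, 0x35, 0xc1, 0x70, 0x9c, 0xd1]

→ t0 |c1|3e|60|45|d1|70|35|9c|
→ t1 |d1|9c|70|c1|35|3e|9c|60|
→ t2 |60|9c|3e|35|c1|70|9c|d1|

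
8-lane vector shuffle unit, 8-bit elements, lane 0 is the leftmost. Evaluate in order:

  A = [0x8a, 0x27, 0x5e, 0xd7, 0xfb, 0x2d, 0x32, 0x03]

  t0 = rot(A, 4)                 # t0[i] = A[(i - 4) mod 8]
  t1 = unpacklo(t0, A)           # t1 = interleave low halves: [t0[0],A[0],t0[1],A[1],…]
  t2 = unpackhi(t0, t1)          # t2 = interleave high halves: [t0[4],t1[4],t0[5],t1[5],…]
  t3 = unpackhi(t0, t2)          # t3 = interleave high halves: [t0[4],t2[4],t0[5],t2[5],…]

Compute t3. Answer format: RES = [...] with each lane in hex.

RES = [0x8a, 0x5e, 0x27, 0x03, 0x5e, 0xd7, 0xd7, 0xd7]

t0 = [0xfb, 0x2d, 0x32, 0x03, 0x8a, 0x27, 0x5e, 0xd7]
t1 = [0xfb, 0x8a, 0x2d, 0x27, 0x32, 0x5e, 0x03, 0xd7]
t2 = [0x8a, 0x32, 0x27, 0x5e, 0x5e, 0x03, 0xd7, 0xd7]
t3 = [0x8a, 0x5e, 0x27, 0x03, 0x5e, 0xd7, 0xd7, 0xd7]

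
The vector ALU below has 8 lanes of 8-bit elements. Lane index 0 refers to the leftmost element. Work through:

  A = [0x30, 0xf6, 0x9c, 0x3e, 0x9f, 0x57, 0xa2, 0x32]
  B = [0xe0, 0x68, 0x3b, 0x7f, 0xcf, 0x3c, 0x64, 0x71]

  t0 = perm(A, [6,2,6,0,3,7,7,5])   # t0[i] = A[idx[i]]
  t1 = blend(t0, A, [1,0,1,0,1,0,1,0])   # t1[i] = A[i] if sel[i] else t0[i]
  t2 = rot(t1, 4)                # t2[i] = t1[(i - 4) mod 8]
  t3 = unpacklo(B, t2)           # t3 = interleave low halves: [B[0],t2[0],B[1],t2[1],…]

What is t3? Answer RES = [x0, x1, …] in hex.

→ t0 |a2|9c|a2|30|3e|32|32|57|
→ t1 |30|9c|9c|30|9f|32|a2|57|
→ t2 |9f|32|a2|57|30|9c|9c|30|
→ t3 |e0|9f|68|32|3b|a2|7f|57|

RES = [ 0xe0  0x9f  0x68  0x32  0x3b  0xa2  0x7f  0x57 ]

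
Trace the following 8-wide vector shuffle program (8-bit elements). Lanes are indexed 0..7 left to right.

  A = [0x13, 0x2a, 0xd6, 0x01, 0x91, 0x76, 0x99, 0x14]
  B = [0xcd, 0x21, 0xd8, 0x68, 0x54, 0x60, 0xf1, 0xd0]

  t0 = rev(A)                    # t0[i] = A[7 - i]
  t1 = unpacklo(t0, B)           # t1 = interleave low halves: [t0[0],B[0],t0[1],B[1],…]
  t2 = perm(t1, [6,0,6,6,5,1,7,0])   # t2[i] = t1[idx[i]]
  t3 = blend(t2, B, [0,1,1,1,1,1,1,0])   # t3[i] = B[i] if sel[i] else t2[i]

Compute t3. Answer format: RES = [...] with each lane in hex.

RES = [ 0x91  0x21  0xd8  0x68  0x54  0x60  0xf1  0x14 ]

  t0: 14 99 76 91 01 d6 2a 13
  t1: 14 cd 99 21 76 d8 91 68
  t2: 91 14 91 91 d8 cd 68 14
  t3: 91 21 d8 68 54 60 f1 14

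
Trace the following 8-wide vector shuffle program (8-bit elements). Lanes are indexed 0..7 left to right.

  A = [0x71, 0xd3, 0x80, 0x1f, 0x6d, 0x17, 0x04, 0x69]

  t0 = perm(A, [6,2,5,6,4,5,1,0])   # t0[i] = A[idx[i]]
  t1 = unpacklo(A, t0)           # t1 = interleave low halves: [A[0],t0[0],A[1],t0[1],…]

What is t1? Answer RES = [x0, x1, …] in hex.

RES = [0x71, 0x04, 0xd3, 0x80, 0x80, 0x17, 0x1f, 0x04]

  t0: 04 80 17 04 6d 17 d3 71
  t1: 71 04 d3 80 80 17 1f 04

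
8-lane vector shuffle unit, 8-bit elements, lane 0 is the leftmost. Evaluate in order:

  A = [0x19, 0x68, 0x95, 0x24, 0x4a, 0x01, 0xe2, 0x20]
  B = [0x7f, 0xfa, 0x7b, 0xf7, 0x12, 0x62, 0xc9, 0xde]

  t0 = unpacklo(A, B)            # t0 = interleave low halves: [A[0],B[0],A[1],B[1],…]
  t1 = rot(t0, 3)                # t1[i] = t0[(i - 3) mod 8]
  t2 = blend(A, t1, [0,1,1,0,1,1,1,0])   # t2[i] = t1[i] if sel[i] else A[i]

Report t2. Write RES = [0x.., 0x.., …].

t0 = [0x19, 0x7f, 0x68, 0xfa, 0x95, 0x7b, 0x24, 0xf7]
t1 = [0x7b, 0x24, 0xf7, 0x19, 0x7f, 0x68, 0xfa, 0x95]
t2 = [0x19, 0x24, 0xf7, 0x24, 0x7f, 0x68, 0xfa, 0x20]

RES = [0x19, 0x24, 0xf7, 0x24, 0x7f, 0x68, 0xfa, 0x20]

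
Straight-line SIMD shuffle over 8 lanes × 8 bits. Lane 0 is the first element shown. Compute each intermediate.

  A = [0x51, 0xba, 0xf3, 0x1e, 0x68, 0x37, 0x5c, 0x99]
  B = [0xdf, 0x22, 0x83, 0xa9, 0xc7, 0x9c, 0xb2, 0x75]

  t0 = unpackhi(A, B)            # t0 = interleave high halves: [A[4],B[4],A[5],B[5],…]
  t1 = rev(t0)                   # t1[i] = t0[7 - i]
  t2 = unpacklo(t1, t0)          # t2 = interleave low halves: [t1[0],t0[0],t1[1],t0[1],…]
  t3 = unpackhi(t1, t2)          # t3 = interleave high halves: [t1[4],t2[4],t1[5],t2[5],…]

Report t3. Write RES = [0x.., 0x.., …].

RES = [ 0x9c  0xb2  0x37  0x37  0xc7  0x5c  0x68  0x9c ]

→ t0 |68|c7|37|9c|5c|b2|99|75|
→ t1 |75|99|b2|5c|9c|37|c7|68|
→ t2 |75|68|99|c7|b2|37|5c|9c|
→ t3 |9c|b2|37|37|c7|5c|68|9c|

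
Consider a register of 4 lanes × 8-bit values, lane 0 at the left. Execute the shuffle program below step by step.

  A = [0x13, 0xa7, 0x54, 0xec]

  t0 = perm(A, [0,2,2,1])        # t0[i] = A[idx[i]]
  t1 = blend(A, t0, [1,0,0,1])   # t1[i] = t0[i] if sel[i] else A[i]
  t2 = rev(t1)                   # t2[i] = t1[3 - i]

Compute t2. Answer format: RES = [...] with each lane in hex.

t0 = [0x13, 0x54, 0x54, 0xa7]
t1 = [0x13, 0xa7, 0x54, 0xa7]
t2 = [0xa7, 0x54, 0xa7, 0x13]

RES = [0xa7, 0x54, 0xa7, 0x13]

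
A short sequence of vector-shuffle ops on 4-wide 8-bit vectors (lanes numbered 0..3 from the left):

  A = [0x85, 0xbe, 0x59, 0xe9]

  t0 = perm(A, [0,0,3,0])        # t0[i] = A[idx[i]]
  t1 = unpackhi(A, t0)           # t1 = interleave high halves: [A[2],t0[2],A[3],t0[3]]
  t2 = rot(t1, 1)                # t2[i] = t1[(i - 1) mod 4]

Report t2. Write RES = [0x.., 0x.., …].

RES = [0x85, 0x59, 0xe9, 0xe9]

→ t0 |85|85|e9|85|
→ t1 |59|e9|e9|85|
→ t2 |85|59|e9|e9|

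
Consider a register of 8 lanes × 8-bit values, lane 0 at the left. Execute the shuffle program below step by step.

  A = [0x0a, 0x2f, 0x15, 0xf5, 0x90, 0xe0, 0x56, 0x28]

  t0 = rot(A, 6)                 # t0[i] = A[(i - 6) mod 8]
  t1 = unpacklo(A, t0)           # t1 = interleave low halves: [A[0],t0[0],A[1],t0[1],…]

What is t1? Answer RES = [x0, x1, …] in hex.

RES = [0x0a, 0x15, 0x2f, 0xf5, 0x15, 0x90, 0xf5, 0xe0]

  t0: 15 f5 90 e0 56 28 0a 2f
  t1: 0a 15 2f f5 15 90 f5 e0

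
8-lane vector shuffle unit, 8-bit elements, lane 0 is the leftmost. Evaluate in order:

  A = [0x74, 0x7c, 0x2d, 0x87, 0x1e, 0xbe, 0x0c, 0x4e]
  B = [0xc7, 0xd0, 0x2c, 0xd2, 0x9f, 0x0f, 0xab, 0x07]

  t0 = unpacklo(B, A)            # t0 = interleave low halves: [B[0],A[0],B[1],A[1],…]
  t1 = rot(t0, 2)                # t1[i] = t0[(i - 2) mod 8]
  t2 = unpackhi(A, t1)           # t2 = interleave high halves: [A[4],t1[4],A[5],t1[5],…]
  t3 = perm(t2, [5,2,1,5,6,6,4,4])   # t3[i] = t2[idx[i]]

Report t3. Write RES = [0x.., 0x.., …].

RES = [0x2c, 0xbe, 0xd0, 0x2c, 0x4e, 0x4e, 0x0c, 0x0c]

→ t0 |c7|74|d0|7c|2c|2d|d2|87|
→ t1 |d2|87|c7|74|d0|7c|2c|2d|
→ t2 |1e|d0|be|7c|0c|2c|4e|2d|
→ t3 |2c|be|d0|2c|4e|4e|0c|0c|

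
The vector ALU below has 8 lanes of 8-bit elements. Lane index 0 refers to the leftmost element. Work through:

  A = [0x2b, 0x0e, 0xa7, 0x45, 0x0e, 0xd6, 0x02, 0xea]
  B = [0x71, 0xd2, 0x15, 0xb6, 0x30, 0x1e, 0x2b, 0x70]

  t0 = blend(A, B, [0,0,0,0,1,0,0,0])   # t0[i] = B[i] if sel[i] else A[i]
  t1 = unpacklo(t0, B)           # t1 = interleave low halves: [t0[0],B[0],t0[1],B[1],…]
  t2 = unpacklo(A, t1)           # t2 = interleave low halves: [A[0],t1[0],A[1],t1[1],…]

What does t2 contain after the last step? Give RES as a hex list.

RES = [ 0x2b  0x2b  0x0e  0x71  0xa7  0x0e  0x45  0xd2 ]

  t0: 2b 0e a7 45 30 d6 02 ea
  t1: 2b 71 0e d2 a7 15 45 b6
  t2: 2b 2b 0e 71 a7 0e 45 d2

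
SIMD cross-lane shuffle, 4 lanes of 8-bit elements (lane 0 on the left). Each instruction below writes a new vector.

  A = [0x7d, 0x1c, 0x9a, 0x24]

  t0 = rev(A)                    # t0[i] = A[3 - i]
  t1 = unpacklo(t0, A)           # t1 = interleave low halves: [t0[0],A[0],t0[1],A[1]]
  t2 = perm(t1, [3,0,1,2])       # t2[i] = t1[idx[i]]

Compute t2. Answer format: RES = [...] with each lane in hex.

RES = [0x1c, 0x24, 0x7d, 0x9a]

→ t0 |24|9a|1c|7d|
→ t1 |24|7d|9a|1c|
→ t2 |1c|24|7d|9a|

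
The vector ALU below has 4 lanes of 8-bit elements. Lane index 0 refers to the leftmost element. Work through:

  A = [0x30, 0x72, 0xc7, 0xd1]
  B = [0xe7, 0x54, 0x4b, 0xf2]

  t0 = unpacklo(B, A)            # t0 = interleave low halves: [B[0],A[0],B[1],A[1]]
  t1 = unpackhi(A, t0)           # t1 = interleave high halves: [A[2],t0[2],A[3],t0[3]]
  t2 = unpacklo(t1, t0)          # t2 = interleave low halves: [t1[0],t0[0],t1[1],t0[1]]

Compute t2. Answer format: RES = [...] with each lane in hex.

RES = [0xc7, 0xe7, 0x54, 0x30]

  t0: e7 30 54 72
  t1: c7 54 d1 72
  t2: c7 e7 54 30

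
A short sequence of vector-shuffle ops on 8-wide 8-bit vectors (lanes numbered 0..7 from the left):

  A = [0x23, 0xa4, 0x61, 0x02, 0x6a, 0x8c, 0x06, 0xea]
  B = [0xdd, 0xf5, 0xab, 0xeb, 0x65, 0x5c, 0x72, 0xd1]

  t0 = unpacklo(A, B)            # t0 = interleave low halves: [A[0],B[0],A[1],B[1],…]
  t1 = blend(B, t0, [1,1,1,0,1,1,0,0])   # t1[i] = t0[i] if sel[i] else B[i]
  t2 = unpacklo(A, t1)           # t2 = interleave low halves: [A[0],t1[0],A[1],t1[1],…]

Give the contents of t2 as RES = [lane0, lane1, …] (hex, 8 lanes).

RES = [0x23, 0x23, 0xa4, 0xdd, 0x61, 0xa4, 0x02, 0xeb]

→ t0 |23|dd|a4|f5|61|ab|02|eb|
→ t1 |23|dd|a4|eb|61|ab|72|d1|
→ t2 |23|23|a4|dd|61|a4|02|eb|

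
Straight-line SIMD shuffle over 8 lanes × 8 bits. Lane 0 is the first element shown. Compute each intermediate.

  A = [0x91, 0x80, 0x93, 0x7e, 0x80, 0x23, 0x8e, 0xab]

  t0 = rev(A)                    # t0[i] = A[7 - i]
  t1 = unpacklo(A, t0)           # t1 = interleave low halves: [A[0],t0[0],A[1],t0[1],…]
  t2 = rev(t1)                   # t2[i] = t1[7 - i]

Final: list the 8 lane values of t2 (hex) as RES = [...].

→ t0 |ab|8e|23|80|7e|93|80|91|
→ t1 |91|ab|80|8e|93|23|7e|80|
→ t2 |80|7e|23|93|8e|80|ab|91|

RES = [ 0x80  0x7e  0x23  0x93  0x8e  0x80  0xab  0x91 ]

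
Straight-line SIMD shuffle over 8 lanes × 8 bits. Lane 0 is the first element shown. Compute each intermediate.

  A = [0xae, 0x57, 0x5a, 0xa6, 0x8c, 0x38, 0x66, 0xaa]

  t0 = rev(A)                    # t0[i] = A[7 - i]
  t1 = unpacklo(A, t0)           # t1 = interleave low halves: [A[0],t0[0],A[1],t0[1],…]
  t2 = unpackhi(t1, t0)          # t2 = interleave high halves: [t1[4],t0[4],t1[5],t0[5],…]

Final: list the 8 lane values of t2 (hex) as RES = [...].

  t0: aa 66 38 8c a6 5a 57 ae
  t1: ae aa 57 66 5a 38 a6 8c
  t2: 5a a6 38 5a a6 57 8c ae

RES = [ 0x5a  0xa6  0x38  0x5a  0xa6  0x57  0x8c  0xae ]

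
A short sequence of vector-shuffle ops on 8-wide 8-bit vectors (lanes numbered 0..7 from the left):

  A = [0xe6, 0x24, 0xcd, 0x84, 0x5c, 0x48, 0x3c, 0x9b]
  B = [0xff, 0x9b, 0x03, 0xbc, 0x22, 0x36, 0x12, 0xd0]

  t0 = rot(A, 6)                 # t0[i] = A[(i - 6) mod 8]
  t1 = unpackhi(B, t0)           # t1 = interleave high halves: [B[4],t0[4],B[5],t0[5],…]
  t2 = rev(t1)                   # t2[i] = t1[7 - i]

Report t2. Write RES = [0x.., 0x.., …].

→ t0 |cd|84|5c|48|3c|9b|e6|24|
→ t1 |22|3c|36|9b|12|e6|d0|24|
→ t2 |24|d0|e6|12|9b|36|3c|22|

RES = [ 0x24  0xd0  0xe6  0x12  0x9b  0x36  0x3c  0x22 ]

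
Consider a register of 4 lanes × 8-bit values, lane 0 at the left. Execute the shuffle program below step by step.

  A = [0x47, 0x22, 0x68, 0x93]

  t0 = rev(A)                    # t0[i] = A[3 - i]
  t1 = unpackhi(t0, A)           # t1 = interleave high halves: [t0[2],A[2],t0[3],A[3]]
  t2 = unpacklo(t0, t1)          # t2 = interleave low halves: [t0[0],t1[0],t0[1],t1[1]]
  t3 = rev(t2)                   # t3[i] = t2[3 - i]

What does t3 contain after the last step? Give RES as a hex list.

t0 = [0x93, 0x68, 0x22, 0x47]
t1 = [0x22, 0x68, 0x47, 0x93]
t2 = [0x93, 0x22, 0x68, 0x68]
t3 = [0x68, 0x68, 0x22, 0x93]

RES = [ 0x68  0x68  0x22  0x93 ]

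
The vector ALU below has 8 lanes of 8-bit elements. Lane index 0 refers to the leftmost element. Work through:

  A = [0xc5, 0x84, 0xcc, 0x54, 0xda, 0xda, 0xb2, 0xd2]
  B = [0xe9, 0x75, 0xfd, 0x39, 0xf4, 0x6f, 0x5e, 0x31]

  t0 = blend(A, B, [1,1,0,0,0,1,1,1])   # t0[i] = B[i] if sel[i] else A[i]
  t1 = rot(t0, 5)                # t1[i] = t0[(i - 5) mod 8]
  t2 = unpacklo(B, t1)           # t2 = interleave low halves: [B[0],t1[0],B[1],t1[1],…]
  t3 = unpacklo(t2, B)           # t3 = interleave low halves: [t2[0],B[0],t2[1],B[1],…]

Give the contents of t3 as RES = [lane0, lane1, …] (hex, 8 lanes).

t0 = [0xe9, 0x75, 0xcc, 0x54, 0xda, 0x6f, 0x5e, 0x31]
t1 = [0x54, 0xda, 0x6f, 0x5e, 0x31, 0xe9, 0x75, 0xcc]
t2 = [0xe9, 0x54, 0x75, 0xda, 0xfd, 0x6f, 0x39, 0x5e]
t3 = [0xe9, 0xe9, 0x54, 0x75, 0x75, 0xfd, 0xda, 0x39]

RES = [ 0xe9  0xe9  0x54  0x75  0x75  0xfd  0xda  0x39 ]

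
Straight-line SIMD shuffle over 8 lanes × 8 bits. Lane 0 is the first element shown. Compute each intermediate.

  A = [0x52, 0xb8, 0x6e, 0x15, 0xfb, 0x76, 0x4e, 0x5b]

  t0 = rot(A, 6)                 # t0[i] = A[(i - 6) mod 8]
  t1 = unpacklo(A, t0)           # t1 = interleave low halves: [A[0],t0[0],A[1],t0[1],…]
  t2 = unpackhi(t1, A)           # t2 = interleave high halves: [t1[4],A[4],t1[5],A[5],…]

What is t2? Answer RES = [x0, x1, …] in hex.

RES = [ 0x6e  0xfb  0xfb  0x76  0x15  0x4e  0x76  0x5b ]

  t0: 6e 15 fb 76 4e 5b 52 b8
  t1: 52 6e b8 15 6e fb 15 76
  t2: 6e fb fb 76 15 4e 76 5b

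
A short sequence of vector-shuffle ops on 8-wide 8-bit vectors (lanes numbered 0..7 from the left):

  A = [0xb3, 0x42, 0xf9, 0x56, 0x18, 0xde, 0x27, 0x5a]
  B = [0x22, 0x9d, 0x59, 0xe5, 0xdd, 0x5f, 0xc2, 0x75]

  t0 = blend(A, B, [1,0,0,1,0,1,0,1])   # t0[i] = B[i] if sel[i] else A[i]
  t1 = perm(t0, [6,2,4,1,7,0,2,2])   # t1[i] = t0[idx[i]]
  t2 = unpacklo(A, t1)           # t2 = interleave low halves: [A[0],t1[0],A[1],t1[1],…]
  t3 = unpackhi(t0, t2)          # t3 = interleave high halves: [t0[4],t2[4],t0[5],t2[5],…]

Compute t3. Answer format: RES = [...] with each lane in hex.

→ t0 |22|42|f9|e5|18|5f|27|75|
→ t1 |27|f9|18|42|75|22|f9|f9|
→ t2 |b3|27|42|f9|f9|18|56|42|
→ t3 |18|f9|5f|18|27|56|75|42|

RES = [0x18, 0xf9, 0x5f, 0x18, 0x27, 0x56, 0x75, 0x42]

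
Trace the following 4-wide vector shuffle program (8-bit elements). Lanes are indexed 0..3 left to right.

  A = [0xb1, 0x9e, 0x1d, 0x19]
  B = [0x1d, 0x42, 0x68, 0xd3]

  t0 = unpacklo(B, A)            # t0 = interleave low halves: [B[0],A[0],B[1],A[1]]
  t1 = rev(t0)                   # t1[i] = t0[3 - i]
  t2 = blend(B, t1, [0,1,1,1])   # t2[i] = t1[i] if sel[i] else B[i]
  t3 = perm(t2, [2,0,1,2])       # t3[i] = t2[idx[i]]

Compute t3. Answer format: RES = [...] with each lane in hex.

→ t0 |1d|b1|42|9e|
→ t1 |9e|42|b1|1d|
→ t2 |1d|42|b1|1d|
→ t3 |b1|1d|42|b1|

RES = [ 0xb1  0x1d  0x42  0xb1 ]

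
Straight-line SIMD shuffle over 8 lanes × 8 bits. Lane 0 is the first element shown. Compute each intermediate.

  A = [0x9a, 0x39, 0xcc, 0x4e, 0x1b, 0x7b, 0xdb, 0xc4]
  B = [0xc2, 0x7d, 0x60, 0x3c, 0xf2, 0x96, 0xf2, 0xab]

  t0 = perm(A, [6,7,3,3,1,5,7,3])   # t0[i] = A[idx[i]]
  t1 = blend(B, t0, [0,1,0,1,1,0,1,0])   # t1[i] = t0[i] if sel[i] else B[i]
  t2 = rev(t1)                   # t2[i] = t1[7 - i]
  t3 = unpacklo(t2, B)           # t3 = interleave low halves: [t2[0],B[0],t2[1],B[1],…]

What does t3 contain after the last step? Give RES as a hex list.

RES = [ 0xab  0xc2  0xc4  0x7d  0x96  0x60  0x39  0x3c ]

  t0: db c4 4e 4e 39 7b c4 4e
  t1: c2 c4 60 4e 39 96 c4 ab
  t2: ab c4 96 39 4e 60 c4 c2
  t3: ab c2 c4 7d 96 60 39 3c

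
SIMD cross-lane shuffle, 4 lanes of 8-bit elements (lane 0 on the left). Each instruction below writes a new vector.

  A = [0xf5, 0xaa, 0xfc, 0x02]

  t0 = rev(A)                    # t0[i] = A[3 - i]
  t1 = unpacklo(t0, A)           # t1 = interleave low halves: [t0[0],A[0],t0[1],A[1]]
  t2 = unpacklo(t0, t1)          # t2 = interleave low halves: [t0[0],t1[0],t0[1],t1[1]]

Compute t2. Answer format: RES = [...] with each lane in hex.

  t0: 02 fc aa f5
  t1: 02 f5 fc aa
  t2: 02 02 fc f5

RES = [0x02, 0x02, 0xfc, 0xf5]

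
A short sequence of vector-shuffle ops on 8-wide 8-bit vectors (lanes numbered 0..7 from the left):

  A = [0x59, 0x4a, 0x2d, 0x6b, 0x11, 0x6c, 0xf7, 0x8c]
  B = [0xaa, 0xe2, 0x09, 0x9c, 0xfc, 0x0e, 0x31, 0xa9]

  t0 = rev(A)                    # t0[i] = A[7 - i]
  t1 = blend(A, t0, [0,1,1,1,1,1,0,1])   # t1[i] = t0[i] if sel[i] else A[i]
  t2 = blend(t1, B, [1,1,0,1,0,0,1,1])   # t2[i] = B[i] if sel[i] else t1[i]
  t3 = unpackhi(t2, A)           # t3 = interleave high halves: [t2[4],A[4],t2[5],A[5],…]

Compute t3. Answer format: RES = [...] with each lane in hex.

  t0: 8c f7 6c 11 6b 2d 4a 59
  t1: 59 f7 6c 11 6b 2d f7 59
  t2: aa e2 6c 9c 6b 2d 31 a9
  t3: 6b 11 2d 6c 31 f7 a9 8c

RES = [0x6b, 0x11, 0x2d, 0x6c, 0x31, 0xf7, 0xa9, 0x8c]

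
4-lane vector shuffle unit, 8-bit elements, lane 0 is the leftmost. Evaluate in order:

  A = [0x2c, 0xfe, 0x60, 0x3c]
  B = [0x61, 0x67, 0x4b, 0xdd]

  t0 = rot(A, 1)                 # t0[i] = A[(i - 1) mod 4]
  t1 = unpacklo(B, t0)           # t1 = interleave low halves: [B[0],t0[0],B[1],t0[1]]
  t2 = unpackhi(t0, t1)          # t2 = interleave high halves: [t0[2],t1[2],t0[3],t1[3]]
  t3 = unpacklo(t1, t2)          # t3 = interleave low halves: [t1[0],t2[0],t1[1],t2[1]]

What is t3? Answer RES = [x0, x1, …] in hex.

→ t0 |3c|2c|fe|60|
→ t1 |61|3c|67|2c|
→ t2 |fe|67|60|2c|
→ t3 |61|fe|3c|67|

RES = [0x61, 0xfe, 0x3c, 0x67]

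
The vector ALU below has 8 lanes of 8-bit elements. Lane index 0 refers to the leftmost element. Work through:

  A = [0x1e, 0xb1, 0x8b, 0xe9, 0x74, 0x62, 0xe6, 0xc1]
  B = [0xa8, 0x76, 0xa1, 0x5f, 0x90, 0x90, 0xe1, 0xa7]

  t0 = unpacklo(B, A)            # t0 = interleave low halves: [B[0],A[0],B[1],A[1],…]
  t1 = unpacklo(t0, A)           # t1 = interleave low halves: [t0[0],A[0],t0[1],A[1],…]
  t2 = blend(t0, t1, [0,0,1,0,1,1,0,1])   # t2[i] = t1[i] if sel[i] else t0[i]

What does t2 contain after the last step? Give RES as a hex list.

RES = [0xa8, 0x1e, 0x1e, 0xb1, 0x76, 0x8b, 0x5f, 0xe9]

→ t0 |a8|1e|76|b1|a1|8b|5f|e9|
→ t1 |a8|1e|1e|b1|76|8b|b1|e9|
→ t2 |a8|1e|1e|b1|76|8b|5f|e9|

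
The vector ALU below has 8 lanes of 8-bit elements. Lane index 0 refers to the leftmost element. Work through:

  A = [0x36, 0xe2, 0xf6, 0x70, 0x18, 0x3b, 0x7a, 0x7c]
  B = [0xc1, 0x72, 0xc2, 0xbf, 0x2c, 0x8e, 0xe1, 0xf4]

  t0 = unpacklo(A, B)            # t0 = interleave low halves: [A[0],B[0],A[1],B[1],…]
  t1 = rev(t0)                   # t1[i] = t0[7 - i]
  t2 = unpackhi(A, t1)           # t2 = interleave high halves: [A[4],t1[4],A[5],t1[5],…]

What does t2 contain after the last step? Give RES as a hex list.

t0 = [0x36, 0xc1, 0xe2, 0x72, 0xf6, 0xc2, 0x70, 0xbf]
t1 = [0xbf, 0x70, 0xc2, 0xf6, 0x72, 0xe2, 0xc1, 0x36]
t2 = [0x18, 0x72, 0x3b, 0xe2, 0x7a, 0xc1, 0x7c, 0x36]

RES = [0x18, 0x72, 0x3b, 0xe2, 0x7a, 0xc1, 0x7c, 0x36]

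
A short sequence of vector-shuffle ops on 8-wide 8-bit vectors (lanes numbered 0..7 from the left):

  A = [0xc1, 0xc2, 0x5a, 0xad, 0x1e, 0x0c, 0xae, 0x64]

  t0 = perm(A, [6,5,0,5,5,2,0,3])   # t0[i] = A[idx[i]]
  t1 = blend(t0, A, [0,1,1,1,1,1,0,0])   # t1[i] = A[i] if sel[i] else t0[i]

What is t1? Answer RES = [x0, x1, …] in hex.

t0 = [0xae, 0x0c, 0xc1, 0x0c, 0x0c, 0x5a, 0xc1, 0xad]
t1 = [0xae, 0xc2, 0x5a, 0xad, 0x1e, 0x0c, 0xc1, 0xad]

RES = [ 0xae  0xc2  0x5a  0xad  0x1e  0x0c  0xc1  0xad ]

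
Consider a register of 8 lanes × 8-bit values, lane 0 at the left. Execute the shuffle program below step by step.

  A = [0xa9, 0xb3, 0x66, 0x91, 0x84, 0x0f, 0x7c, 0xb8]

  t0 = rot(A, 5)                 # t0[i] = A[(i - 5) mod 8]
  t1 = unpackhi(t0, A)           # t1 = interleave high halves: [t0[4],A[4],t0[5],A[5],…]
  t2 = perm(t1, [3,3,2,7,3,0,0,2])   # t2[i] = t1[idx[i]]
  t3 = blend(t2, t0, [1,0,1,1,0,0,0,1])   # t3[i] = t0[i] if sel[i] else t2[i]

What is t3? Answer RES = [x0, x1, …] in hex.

→ t0 |91|84|0f|7c|b8|a9|b3|66|
→ t1 |b8|84|a9|0f|b3|7c|66|b8|
→ t2 |0f|0f|a9|b8|0f|b8|b8|a9|
→ t3 |91|0f|0f|7c|0f|b8|b8|66|

RES = [ 0x91  0x0f  0x0f  0x7c  0x0f  0xb8  0xb8  0x66 ]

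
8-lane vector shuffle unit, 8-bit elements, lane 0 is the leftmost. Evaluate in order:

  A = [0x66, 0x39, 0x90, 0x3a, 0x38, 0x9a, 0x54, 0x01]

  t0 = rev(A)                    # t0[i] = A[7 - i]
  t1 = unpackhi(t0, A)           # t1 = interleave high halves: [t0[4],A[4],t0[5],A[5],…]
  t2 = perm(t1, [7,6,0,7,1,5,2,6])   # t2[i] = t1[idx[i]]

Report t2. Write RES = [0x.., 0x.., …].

t0 = [0x01, 0x54, 0x9a, 0x38, 0x3a, 0x90, 0x39, 0x66]
t1 = [0x3a, 0x38, 0x90, 0x9a, 0x39, 0x54, 0x66, 0x01]
t2 = [0x01, 0x66, 0x3a, 0x01, 0x38, 0x54, 0x90, 0x66]

RES = [0x01, 0x66, 0x3a, 0x01, 0x38, 0x54, 0x90, 0x66]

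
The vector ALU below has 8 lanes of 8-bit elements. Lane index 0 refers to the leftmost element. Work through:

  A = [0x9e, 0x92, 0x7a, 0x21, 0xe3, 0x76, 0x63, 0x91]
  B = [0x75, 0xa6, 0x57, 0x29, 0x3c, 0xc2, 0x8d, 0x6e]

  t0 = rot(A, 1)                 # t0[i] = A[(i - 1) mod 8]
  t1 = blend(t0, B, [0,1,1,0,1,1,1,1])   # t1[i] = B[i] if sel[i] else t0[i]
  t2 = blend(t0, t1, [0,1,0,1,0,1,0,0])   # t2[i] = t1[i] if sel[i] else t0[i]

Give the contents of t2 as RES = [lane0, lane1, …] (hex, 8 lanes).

t0 = [0x91, 0x9e, 0x92, 0x7a, 0x21, 0xe3, 0x76, 0x63]
t1 = [0x91, 0xa6, 0x57, 0x7a, 0x3c, 0xc2, 0x8d, 0x6e]
t2 = [0x91, 0xa6, 0x92, 0x7a, 0x21, 0xc2, 0x76, 0x63]

RES = [0x91, 0xa6, 0x92, 0x7a, 0x21, 0xc2, 0x76, 0x63]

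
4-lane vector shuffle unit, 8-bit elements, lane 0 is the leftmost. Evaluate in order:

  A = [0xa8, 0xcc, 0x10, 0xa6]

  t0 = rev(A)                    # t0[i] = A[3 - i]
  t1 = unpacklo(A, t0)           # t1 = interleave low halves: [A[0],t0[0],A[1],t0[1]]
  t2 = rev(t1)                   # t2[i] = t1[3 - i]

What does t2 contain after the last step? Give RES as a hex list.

RES = [ 0x10  0xcc  0xa6  0xa8 ]

→ t0 |a6|10|cc|a8|
→ t1 |a8|a6|cc|10|
→ t2 |10|cc|a6|a8|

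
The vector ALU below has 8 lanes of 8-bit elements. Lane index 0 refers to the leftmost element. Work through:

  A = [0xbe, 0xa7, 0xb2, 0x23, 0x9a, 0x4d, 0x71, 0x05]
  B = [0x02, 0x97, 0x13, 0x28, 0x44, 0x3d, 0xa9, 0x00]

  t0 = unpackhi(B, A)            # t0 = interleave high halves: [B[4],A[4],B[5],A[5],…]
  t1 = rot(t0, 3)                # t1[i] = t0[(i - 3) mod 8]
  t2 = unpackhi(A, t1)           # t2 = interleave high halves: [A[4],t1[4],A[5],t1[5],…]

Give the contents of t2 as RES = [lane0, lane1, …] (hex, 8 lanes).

  t0: 44 9a 3d 4d a9 71 00 05
  t1: 71 00 05 44 9a 3d 4d a9
  t2: 9a 9a 4d 3d 71 4d 05 a9

RES = [ 0x9a  0x9a  0x4d  0x3d  0x71  0x4d  0x05  0xa9 ]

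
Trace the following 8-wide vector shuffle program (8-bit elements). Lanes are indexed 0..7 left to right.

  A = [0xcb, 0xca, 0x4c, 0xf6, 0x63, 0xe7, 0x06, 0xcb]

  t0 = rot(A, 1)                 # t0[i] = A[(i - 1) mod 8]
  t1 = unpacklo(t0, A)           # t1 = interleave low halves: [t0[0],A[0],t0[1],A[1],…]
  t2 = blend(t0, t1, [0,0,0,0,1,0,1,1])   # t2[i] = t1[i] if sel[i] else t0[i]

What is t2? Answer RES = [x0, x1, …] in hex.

  t0: cb cb ca 4c f6 63 e7 06
  t1: cb cb cb ca ca 4c 4c f6
  t2: cb cb ca 4c ca 63 4c f6

RES = [ 0xcb  0xcb  0xca  0x4c  0xca  0x63  0x4c  0xf6 ]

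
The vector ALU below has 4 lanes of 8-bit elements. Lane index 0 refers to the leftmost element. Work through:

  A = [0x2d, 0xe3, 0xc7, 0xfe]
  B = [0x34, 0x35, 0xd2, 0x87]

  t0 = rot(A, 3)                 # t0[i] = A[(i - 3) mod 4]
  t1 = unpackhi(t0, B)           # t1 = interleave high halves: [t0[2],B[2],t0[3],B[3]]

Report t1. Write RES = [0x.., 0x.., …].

→ t0 |e3|c7|fe|2d|
→ t1 |fe|d2|2d|87|

RES = [ 0xfe  0xd2  0x2d  0x87 ]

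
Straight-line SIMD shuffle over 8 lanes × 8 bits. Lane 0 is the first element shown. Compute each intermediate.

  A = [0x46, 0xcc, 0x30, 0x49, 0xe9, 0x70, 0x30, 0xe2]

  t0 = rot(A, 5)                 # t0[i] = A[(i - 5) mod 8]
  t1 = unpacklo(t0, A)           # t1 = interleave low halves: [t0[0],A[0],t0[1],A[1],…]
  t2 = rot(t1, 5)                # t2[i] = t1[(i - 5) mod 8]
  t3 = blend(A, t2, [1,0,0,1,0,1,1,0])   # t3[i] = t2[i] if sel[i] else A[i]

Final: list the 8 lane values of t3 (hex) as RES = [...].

  t0: 49 e9 70 30 e2 46 cc 30
  t1: 49 46 e9 cc 70 30 30 49
  t2: cc 70 30 30 49 49 46 e9
  t3: cc cc 30 30 e9 49 46 e2

RES = [ 0xcc  0xcc  0x30  0x30  0xe9  0x49  0x46  0xe2 ]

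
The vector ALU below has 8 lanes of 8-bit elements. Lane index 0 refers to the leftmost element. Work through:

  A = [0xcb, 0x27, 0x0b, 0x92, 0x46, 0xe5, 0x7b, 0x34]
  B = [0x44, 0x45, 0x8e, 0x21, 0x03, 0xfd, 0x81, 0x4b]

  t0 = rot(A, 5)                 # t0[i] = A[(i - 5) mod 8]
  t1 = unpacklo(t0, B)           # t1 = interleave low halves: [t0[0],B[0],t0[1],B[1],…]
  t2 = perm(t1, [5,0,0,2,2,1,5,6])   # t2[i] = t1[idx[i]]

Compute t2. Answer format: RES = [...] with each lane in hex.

RES = [0x8e, 0x92, 0x92, 0x46, 0x46, 0x44, 0x8e, 0x7b]

  t0: 92 46 e5 7b 34 cb 27 0b
  t1: 92 44 46 45 e5 8e 7b 21
  t2: 8e 92 92 46 46 44 8e 7b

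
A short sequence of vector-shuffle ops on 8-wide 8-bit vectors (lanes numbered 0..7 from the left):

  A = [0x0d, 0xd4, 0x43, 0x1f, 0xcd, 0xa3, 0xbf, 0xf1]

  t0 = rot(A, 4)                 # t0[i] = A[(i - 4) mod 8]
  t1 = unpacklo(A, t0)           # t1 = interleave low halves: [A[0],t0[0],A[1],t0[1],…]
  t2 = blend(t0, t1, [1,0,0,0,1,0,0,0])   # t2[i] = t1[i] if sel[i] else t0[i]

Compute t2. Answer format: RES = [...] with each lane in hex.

RES = [ 0x0d  0xa3  0xbf  0xf1  0x43  0xd4  0x43  0x1f ]

  t0: cd a3 bf f1 0d d4 43 1f
  t1: 0d cd d4 a3 43 bf 1f f1
  t2: 0d a3 bf f1 43 d4 43 1f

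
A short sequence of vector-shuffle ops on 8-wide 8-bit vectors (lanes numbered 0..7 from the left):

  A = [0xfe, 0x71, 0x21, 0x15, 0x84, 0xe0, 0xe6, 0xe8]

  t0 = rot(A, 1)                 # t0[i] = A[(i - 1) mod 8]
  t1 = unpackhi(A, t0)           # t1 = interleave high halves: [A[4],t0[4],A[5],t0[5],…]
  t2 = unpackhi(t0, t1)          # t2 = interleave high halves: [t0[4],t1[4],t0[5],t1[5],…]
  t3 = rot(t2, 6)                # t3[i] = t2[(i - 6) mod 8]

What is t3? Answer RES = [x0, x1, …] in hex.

RES = [ 0x84  0xe0  0xe0  0xe8  0xe6  0xe6  0x15  0xe6 ]

→ t0 |e8|fe|71|21|15|84|e0|e6|
→ t1 |84|15|e0|84|e6|e0|e8|e6|
→ t2 |15|e6|84|e0|e0|e8|e6|e6|
→ t3 |84|e0|e0|e8|e6|e6|15|e6|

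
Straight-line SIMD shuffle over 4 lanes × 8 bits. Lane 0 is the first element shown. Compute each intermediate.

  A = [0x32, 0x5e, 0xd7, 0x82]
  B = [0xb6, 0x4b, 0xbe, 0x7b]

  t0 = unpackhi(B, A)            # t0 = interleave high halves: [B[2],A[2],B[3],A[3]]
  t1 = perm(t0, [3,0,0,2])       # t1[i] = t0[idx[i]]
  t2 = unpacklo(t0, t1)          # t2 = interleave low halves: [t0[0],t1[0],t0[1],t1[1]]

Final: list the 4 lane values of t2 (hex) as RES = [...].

RES = [ 0xbe  0x82  0xd7  0xbe ]

→ t0 |be|d7|7b|82|
→ t1 |82|be|be|7b|
→ t2 |be|82|d7|be|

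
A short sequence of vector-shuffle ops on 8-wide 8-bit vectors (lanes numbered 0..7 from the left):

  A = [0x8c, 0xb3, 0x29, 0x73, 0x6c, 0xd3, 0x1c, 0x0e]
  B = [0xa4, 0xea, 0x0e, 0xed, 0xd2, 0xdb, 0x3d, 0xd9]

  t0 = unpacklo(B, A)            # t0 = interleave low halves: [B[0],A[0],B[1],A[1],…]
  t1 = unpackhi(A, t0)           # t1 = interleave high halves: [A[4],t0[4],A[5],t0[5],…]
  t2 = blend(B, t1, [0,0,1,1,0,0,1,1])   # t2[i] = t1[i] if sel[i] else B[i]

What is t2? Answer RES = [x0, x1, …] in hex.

  t0: a4 8c ea b3 0e 29 ed 73
  t1: 6c 0e d3 29 1c ed 0e 73
  t2: a4 ea d3 29 d2 db 0e 73

RES = [0xa4, 0xea, 0xd3, 0x29, 0xd2, 0xdb, 0x0e, 0x73]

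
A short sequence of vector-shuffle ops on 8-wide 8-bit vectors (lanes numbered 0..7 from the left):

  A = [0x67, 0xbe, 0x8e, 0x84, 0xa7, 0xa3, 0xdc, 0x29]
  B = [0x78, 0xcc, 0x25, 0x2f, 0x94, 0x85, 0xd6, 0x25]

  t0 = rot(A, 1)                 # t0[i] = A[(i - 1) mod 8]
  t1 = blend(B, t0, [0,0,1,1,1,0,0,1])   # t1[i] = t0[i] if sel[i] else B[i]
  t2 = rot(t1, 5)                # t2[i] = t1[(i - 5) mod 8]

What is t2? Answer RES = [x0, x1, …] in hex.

RES = [ 0x8e  0x84  0x85  0xd6  0xdc  0x78  0xcc  0xbe ]

→ t0 |29|67|be|8e|84|a7|a3|dc|
→ t1 |78|cc|be|8e|84|85|d6|dc|
→ t2 |8e|84|85|d6|dc|78|cc|be|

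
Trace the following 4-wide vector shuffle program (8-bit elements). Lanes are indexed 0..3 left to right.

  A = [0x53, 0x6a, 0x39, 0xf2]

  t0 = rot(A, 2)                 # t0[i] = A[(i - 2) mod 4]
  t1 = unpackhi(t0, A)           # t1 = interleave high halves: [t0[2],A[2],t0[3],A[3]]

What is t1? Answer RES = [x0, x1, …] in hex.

t0 = [0x39, 0xf2, 0x53, 0x6a]
t1 = [0x53, 0x39, 0x6a, 0xf2]

RES = [0x53, 0x39, 0x6a, 0xf2]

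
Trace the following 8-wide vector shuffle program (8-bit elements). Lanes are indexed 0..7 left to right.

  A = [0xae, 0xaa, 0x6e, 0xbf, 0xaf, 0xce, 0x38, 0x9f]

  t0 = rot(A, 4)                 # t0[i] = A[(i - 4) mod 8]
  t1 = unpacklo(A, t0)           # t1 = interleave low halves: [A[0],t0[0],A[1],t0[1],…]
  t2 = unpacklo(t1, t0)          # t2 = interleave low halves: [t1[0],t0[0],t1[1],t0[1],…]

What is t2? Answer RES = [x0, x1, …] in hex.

RES = [ 0xae  0xaf  0xaf  0xce  0xaa  0x38  0xce  0x9f ]

t0 = [0xaf, 0xce, 0x38, 0x9f, 0xae, 0xaa, 0x6e, 0xbf]
t1 = [0xae, 0xaf, 0xaa, 0xce, 0x6e, 0x38, 0xbf, 0x9f]
t2 = [0xae, 0xaf, 0xaf, 0xce, 0xaa, 0x38, 0xce, 0x9f]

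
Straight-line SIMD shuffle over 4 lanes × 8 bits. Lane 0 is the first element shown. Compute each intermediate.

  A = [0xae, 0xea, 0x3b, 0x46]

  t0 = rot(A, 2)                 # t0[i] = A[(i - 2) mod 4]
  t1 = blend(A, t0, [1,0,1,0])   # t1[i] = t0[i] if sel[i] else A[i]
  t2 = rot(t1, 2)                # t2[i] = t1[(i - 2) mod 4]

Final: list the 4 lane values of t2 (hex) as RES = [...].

  t0: 3b 46 ae ea
  t1: 3b ea ae 46
  t2: ae 46 3b ea

RES = [ 0xae  0x46  0x3b  0xea ]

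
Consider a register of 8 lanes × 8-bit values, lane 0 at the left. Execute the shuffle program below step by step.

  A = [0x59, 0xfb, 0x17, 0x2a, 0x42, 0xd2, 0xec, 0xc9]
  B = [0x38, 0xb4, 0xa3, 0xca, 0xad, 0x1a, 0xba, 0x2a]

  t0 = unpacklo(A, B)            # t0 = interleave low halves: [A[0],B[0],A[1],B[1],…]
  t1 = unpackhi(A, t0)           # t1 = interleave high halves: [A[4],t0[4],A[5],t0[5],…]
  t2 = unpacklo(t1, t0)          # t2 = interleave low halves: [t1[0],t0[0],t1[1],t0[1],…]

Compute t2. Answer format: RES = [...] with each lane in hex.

  t0: 59 38 fb b4 17 a3 2a ca
  t1: 42 17 d2 a3 ec 2a c9 ca
  t2: 42 59 17 38 d2 fb a3 b4

RES = [0x42, 0x59, 0x17, 0x38, 0xd2, 0xfb, 0xa3, 0xb4]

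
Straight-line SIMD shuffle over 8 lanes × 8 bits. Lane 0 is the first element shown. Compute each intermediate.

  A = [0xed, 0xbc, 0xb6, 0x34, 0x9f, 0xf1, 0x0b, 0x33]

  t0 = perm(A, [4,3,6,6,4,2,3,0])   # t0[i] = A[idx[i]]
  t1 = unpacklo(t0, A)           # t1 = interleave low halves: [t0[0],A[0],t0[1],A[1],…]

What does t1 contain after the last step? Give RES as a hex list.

t0 = [0x9f, 0x34, 0x0b, 0x0b, 0x9f, 0xb6, 0x34, 0xed]
t1 = [0x9f, 0xed, 0x34, 0xbc, 0x0b, 0xb6, 0x0b, 0x34]

RES = [0x9f, 0xed, 0x34, 0xbc, 0x0b, 0xb6, 0x0b, 0x34]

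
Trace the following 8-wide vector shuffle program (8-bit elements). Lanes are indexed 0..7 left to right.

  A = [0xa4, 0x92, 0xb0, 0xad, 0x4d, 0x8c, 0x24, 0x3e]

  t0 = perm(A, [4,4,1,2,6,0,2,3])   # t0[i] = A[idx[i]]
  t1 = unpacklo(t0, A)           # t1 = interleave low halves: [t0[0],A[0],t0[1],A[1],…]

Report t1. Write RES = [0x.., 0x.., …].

RES = [ 0x4d  0xa4  0x4d  0x92  0x92  0xb0  0xb0  0xad ]

→ t0 |4d|4d|92|b0|24|a4|b0|ad|
→ t1 |4d|a4|4d|92|92|b0|b0|ad|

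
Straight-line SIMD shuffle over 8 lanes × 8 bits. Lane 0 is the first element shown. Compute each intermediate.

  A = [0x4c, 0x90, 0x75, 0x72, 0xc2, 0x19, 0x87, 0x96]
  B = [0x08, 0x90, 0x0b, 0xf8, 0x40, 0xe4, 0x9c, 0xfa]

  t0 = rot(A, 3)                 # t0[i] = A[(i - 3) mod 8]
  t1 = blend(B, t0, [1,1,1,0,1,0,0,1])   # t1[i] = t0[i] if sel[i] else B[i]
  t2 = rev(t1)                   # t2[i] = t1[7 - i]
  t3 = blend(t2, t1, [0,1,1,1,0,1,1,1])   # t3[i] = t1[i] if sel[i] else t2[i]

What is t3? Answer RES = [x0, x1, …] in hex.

RES = [0xc2, 0x87, 0x96, 0xf8, 0xf8, 0xe4, 0x9c, 0xc2]

  t0: 19 87 96 4c 90 75 72 c2
  t1: 19 87 96 f8 90 e4 9c c2
  t2: c2 9c e4 90 f8 96 87 19
  t3: c2 87 96 f8 f8 e4 9c c2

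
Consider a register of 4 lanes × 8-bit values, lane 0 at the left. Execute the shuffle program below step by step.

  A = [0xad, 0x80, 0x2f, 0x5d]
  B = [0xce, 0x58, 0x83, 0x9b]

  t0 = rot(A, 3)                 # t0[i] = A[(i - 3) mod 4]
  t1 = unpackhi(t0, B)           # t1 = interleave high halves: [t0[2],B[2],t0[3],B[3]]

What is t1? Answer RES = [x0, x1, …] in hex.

→ t0 |80|2f|5d|ad|
→ t1 |5d|83|ad|9b|

RES = [0x5d, 0x83, 0xad, 0x9b]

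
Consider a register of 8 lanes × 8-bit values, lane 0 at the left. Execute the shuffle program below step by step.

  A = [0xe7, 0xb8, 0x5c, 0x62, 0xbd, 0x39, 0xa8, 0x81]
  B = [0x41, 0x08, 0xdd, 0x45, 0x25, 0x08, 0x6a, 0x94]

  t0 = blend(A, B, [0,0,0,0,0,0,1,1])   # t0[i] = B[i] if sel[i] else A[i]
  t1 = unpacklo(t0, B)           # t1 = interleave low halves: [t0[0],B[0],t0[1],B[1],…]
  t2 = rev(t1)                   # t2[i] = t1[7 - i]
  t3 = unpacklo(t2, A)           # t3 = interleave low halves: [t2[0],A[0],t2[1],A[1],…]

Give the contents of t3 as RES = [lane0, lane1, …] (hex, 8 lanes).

→ t0 |e7|b8|5c|62|bd|39|6a|94|
→ t1 |e7|41|b8|08|5c|dd|62|45|
→ t2 |45|62|dd|5c|08|b8|41|e7|
→ t3 |45|e7|62|b8|dd|5c|5c|62|

RES = [ 0x45  0xe7  0x62  0xb8  0xdd  0x5c  0x5c  0x62 ]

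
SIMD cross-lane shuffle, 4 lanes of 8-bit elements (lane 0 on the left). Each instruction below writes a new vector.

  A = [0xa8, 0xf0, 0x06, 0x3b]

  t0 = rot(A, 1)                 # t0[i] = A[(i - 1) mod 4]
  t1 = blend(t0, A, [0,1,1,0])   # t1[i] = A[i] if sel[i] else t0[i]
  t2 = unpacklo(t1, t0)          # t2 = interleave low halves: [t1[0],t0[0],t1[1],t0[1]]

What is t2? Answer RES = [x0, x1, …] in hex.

RES = [ 0x3b  0x3b  0xf0  0xa8 ]

→ t0 |3b|a8|f0|06|
→ t1 |3b|f0|06|06|
→ t2 |3b|3b|f0|a8|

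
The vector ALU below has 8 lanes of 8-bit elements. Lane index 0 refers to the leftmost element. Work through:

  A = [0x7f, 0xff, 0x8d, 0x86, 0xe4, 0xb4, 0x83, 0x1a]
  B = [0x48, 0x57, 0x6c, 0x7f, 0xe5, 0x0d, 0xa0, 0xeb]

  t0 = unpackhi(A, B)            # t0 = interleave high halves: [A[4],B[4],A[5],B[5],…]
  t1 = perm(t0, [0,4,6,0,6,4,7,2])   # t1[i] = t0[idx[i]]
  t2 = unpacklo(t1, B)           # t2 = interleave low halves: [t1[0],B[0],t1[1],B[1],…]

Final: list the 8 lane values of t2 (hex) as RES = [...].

t0 = [0xe4, 0xe5, 0xb4, 0x0d, 0x83, 0xa0, 0x1a, 0xeb]
t1 = [0xe4, 0x83, 0x1a, 0xe4, 0x1a, 0x83, 0xeb, 0xb4]
t2 = [0xe4, 0x48, 0x83, 0x57, 0x1a, 0x6c, 0xe4, 0x7f]

RES = [ 0xe4  0x48  0x83  0x57  0x1a  0x6c  0xe4  0x7f ]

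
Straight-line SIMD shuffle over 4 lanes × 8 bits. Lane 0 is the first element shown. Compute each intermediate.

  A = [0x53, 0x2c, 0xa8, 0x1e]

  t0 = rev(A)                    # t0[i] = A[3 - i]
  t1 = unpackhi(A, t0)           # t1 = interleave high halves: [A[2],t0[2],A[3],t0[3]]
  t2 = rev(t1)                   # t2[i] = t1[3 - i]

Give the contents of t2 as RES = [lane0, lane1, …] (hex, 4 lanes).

RES = [0x53, 0x1e, 0x2c, 0xa8]

t0 = [0x1e, 0xa8, 0x2c, 0x53]
t1 = [0xa8, 0x2c, 0x1e, 0x53]
t2 = [0x53, 0x1e, 0x2c, 0xa8]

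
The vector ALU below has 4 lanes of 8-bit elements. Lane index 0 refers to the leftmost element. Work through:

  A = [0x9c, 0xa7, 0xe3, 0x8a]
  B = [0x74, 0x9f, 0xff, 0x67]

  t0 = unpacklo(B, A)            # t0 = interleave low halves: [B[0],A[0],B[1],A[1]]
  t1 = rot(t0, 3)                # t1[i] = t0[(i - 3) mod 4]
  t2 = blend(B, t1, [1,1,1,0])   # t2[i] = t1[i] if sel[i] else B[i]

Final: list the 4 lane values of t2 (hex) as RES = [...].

  t0: 74 9c 9f a7
  t1: 9c 9f a7 74
  t2: 9c 9f a7 67

RES = [0x9c, 0x9f, 0xa7, 0x67]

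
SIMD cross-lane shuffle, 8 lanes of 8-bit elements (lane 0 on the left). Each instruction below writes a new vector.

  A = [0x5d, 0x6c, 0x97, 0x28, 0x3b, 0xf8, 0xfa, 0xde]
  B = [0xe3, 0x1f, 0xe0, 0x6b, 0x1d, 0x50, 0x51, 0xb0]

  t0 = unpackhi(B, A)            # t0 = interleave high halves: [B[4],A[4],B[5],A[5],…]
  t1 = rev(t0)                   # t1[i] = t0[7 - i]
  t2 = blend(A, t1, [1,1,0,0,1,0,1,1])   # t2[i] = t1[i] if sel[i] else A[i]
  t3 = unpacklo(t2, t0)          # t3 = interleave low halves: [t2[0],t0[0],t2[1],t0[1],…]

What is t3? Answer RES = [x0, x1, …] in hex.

→ t0 |1d|3b|50|f8|51|fa|b0|de|
→ t1 |de|b0|fa|51|f8|50|3b|1d|
→ t2 |de|b0|97|28|f8|f8|3b|1d|
→ t3 |de|1d|b0|3b|97|50|28|f8|

RES = [ 0xde  0x1d  0xb0  0x3b  0x97  0x50  0x28  0xf8 ]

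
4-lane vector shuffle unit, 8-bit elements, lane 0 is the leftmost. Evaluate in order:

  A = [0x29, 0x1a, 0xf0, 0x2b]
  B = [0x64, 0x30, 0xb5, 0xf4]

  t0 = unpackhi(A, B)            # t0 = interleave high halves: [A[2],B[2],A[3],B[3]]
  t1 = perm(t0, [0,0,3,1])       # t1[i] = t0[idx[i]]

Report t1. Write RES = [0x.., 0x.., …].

RES = [ 0xf0  0xf0  0xf4  0xb5 ]

  t0: f0 b5 2b f4
  t1: f0 f0 f4 b5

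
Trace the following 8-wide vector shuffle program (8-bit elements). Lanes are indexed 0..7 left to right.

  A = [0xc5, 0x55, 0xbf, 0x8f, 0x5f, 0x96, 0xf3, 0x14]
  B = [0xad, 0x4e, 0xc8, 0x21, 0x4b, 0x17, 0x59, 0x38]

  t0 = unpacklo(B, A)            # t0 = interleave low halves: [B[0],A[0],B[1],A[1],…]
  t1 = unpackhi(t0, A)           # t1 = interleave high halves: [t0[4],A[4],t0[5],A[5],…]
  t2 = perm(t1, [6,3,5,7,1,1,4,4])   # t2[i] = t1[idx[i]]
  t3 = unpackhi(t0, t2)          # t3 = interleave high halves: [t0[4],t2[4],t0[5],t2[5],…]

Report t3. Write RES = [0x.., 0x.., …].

RES = [0xc8, 0x5f, 0xbf, 0x5f, 0x21, 0x21, 0x8f, 0x21]

  t0: ad c5 4e 55 c8 bf 21 8f
  t1: c8 5f bf 96 21 f3 8f 14
  t2: 8f 96 f3 14 5f 5f 21 21
  t3: c8 5f bf 5f 21 21 8f 21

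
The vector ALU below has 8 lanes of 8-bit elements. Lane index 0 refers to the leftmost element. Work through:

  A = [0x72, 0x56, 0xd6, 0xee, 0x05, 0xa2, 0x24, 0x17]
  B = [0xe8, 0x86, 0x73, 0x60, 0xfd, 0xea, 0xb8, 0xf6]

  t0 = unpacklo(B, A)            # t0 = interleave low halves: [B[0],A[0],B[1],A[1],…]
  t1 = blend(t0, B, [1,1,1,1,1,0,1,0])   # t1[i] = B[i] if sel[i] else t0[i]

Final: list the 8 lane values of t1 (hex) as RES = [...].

RES = [ 0xe8  0x86  0x73  0x60  0xfd  0xd6  0xb8  0xee ]

t0 = [0xe8, 0x72, 0x86, 0x56, 0x73, 0xd6, 0x60, 0xee]
t1 = [0xe8, 0x86, 0x73, 0x60, 0xfd, 0xd6, 0xb8, 0xee]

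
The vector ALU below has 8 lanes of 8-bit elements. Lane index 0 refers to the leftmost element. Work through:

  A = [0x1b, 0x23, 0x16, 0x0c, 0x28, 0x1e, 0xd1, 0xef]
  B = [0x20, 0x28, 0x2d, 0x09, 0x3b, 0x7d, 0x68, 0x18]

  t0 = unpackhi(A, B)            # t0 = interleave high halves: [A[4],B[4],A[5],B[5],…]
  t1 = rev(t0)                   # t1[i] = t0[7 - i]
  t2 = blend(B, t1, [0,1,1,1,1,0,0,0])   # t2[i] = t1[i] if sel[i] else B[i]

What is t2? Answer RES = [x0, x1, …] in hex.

→ t0 |28|3b|1e|7d|d1|68|ef|18|
→ t1 |18|ef|68|d1|7d|1e|3b|28|
→ t2 |20|ef|68|d1|7d|7d|68|18|

RES = [0x20, 0xef, 0x68, 0xd1, 0x7d, 0x7d, 0x68, 0x18]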